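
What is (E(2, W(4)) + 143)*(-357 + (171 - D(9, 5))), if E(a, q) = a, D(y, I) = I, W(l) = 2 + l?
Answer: -27695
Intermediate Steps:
(E(2, W(4)) + 143)*(-357 + (171 - D(9, 5))) = (2 + 143)*(-357 + (171 - 1*5)) = 145*(-357 + (171 - 5)) = 145*(-357 + 166) = 145*(-191) = -27695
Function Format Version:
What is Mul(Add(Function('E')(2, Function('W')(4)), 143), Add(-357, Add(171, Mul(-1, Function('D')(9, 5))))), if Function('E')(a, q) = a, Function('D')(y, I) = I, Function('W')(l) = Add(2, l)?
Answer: -27695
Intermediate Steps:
Mul(Add(Function('E')(2, Function('W')(4)), 143), Add(-357, Add(171, Mul(-1, Function('D')(9, 5))))) = Mul(Add(2, 143), Add(-357, Add(171, Mul(-1, 5)))) = Mul(145, Add(-357, Add(171, -5))) = Mul(145, Add(-357, 166)) = Mul(145, -191) = -27695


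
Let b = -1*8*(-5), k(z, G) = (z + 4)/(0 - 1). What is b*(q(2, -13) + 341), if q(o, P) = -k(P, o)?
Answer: 13280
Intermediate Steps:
k(z, G) = -4 - z (k(z, G) = (4 + z)/(-1) = (4 + z)*(-1) = -4 - z)
b = 40 (b = -8*(-5) = 40)
q(o, P) = 4 + P (q(o, P) = -(-4 - P) = 4 + P)
b*(q(2, -13) + 341) = 40*((4 - 13) + 341) = 40*(-9 + 341) = 40*332 = 13280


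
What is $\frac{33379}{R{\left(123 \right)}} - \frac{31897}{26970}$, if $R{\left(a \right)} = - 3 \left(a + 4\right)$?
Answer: $- \frac{101376043}{1141730} \approx -88.792$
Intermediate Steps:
$R{\left(a \right)} = -12 - 3 a$ ($R{\left(a \right)} = - 3 \left(4 + a\right) = -12 - 3 a$)
$\frac{33379}{R{\left(123 \right)}} - \frac{31897}{26970} = \frac{33379}{-12 - 369} - \frac{31897}{26970} = \frac{33379}{-381} - \frac{31897}{26970} = 33379 \left(- \frac{1}{381}\right) - \frac{31897}{26970} = - \frac{33379}{381} - \frac{31897}{26970} = - \frac{101376043}{1141730}$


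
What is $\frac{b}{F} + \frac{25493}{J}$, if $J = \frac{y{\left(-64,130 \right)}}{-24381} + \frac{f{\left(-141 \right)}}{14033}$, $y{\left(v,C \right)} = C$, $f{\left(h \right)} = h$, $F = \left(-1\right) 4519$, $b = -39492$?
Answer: $- \frac{39415136713550379}{23779027709} \approx -1.6576 \cdot 10^{6}$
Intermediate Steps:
$F = -4519$
$J = - \frac{5262011}{342138573}$ ($J = \frac{130}{-24381} - \frac{141}{14033} = 130 \left(- \frac{1}{24381}\right) - \frac{141}{14033} = - \frac{130}{24381} - \frac{141}{14033} = - \frac{5262011}{342138573} \approx -0.01538$)
$\frac{b}{F} + \frac{25493}{J} = - \frac{39492}{-4519} + \frac{25493}{- \frac{5262011}{342138573}} = \left(-39492\right) \left(- \frac{1}{4519}\right) + 25493 \left(- \frac{342138573}{5262011}\right) = \frac{39492}{4519} - \frac{8722138641489}{5262011} = - \frac{39415136713550379}{23779027709}$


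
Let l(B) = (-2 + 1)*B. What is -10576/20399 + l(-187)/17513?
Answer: -181402875/357247687 ≈ -0.50778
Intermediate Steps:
l(B) = -B
-10576/20399 + l(-187)/17513 = -10576/20399 - 1*(-187)/17513 = -10576*1/20399 + 187*(1/17513) = -10576/20399 + 187/17513 = -181402875/357247687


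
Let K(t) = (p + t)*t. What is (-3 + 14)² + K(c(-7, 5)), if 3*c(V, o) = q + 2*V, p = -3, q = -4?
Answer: 175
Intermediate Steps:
c(V, o) = -4/3 + 2*V/3 (c(V, o) = (-4 + 2*V)/3 = -4/3 + 2*V/3)
K(t) = t*(-3 + t) (K(t) = (-3 + t)*t = t*(-3 + t))
(-3 + 14)² + K(c(-7, 5)) = (-3 + 14)² + (-4/3 + (⅔)*(-7))*(-3 + (-4/3 + (⅔)*(-7))) = 11² + (-4/3 - 14/3)*(-3 + (-4/3 - 14/3)) = 121 - 6*(-3 - 6) = 121 - 6*(-9) = 121 + 54 = 175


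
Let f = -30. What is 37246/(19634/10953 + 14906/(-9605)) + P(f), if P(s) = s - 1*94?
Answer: 1957636203571/12659576 ≈ 1.5464e+5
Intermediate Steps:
P(s) = -94 + s (P(s) = s - 94 = -94 + s)
37246/(19634/10953 + 14906/(-9605)) + P(f) = 37246/(19634/10953 + 14906/(-9605)) + (-94 - 30) = 37246/(19634*(1/10953) + 14906*(-1/9605)) - 124 = 37246/(19634/10953 - 14906/9605) - 124 = 37246/(25319152/105203565) - 124 = 37246*(105203565/25319152) - 124 = 1959205990995/12659576 - 124 = 1957636203571/12659576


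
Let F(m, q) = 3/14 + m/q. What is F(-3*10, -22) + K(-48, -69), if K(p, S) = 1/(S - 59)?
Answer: 15475/9856 ≈ 1.5701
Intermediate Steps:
K(p, S) = 1/(-59 + S)
F(m, q) = 3/14 + m/q (F(m, q) = 3*(1/14) + m/q = 3/14 + m/q)
F(-3*10, -22) + K(-48, -69) = (3/14 - 3*10/(-22)) + 1/(-59 - 69) = (3/14 - 30*(-1/22)) + 1/(-128) = (3/14 + 15/11) - 1/128 = 243/154 - 1/128 = 15475/9856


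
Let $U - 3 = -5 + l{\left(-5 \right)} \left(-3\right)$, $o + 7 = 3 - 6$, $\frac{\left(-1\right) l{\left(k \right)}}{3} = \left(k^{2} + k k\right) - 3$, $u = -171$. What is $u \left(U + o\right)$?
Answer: $-70281$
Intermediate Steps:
$l{\left(k \right)} = 9 - 6 k^{2}$ ($l{\left(k \right)} = - 3 \left(\left(k^{2} + k k\right) - 3\right) = - 3 \left(\left(k^{2} + k^{2}\right) - 3\right) = - 3 \left(2 k^{2} - 3\right) = - 3 \left(-3 + 2 k^{2}\right) = 9 - 6 k^{2}$)
$o = -10$ ($o = -7 + \left(3 - 6\right) = -7 - 3 = -10$)
$U = 421$ ($U = 3 - \left(5 - \left(9 - 6 \left(-5\right)^{2}\right) \left(-3\right)\right) = 3 - \left(5 - \left(9 - 150\right) \left(-3\right)\right) = 3 - -418 = 3 + \left(-5 + 423\right) = 3 + 418 = 421$)
$u \left(U + o\right) = - 171 \left(421 - 10\right) = \left(-171\right) 411 = -70281$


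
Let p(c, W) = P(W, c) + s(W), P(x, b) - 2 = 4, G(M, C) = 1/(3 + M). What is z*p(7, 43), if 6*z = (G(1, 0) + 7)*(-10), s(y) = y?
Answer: -7105/12 ≈ -592.08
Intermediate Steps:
z = -145/12 (z = ((1/(3 + 1) + 7)*(-10))/6 = ((1/4 + 7)*(-10))/6 = ((¼ + 7)*(-10))/6 = ((29/4)*(-10))/6 = (⅙)*(-145/2) = -145/12 ≈ -12.083)
P(x, b) = 6 (P(x, b) = 2 + 4 = 6)
p(c, W) = 6 + W
z*p(7, 43) = -145*(6 + 43)/12 = -145/12*49 = -7105/12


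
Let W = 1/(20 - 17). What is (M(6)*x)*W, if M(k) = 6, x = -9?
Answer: -18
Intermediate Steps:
W = ⅓ (W = 1/3 = ⅓ ≈ 0.33333)
(M(6)*x)*W = (6*(-9))*(⅓) = -54*⅓ = -18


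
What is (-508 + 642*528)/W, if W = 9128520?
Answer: 84617/2282130 ≈ 0.037078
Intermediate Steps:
(-508 + 642*528)/W = (-508 + 642*528)/9128520 = (-508 + 338976)*(1/9128520) = 338468*(1/9128520) = 84617/2282130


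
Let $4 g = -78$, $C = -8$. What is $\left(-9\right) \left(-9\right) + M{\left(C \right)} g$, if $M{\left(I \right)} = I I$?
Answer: $-1167$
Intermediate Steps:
$M{\left(I \right)} = I^{2}$
$g = - \frac{39}{2}$ ($g = \frac{1}{4} \left(-78\right) = - \frac{39}{2} \approx -19.5$)
$\left(-9\right) \left(-9\right) + M{\left(C \right)} g = \left(-9\right) \left(-9\right) + \left(-8\right)^{2} \left(- \frac{39}{2}\right) = 81 + 64 \left(- \frac{39}{2}\right) = 81 - 1248 = -1167$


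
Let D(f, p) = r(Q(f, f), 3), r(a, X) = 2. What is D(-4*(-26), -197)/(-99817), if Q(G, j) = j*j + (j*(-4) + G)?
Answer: -2/99817 ≈ -2.0037e-5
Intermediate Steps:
Q(G, j) = G + j² - 4*j (Q(G, j) = j² + (-4*j + G) = j² + (G - 4*j) = G + j² - 4*j)
D(f, p) = 2
D(-4*(-26), -197)/(-99817) = 2/(-99817) = 2*(-1/99817) = -2/99817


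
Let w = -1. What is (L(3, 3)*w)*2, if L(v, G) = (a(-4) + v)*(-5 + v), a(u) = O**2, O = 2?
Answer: 28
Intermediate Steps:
a(u) = 4 (a(u) = 2**2 = 4)
L(v, G) = (-5 + v)*(4 + v) (L(v, G) = (4 + v)*(-5 + v) = (-5 + v)*(4 + v))
(L(3, 3)*w)*2 = ((-20 + 3**2 - 1*3)*(-1))*2 = ((-20 + 9 - 3)*(-1))*2 = -14*(-1)*2 = 14*2 = 28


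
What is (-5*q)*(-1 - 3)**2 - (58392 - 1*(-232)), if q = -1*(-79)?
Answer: -64944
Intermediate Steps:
q = 79
(-5*q)*(-1 - 3)**2 - (58392 - 1*(-232)) = (-5*79)*(-1 - 3)**2 - (58392 - 1*(-232)) = -395*(-4)**2 - (58392 + 232) = -395*16 - 1*58624 = -6320 - 58624 = -64944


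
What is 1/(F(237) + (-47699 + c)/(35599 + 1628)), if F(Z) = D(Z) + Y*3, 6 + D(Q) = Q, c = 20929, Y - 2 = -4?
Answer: 37227/8349305 ≈ 0.0044587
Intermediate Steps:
Y = -2 (Y = 2 - 4 = -2)
D(Q) = -6 + Q
F(Z) = -12 + Z (F(Z) = (-6 + Z) - 2*3 = (-6 + Z) - 6 = -12 + Z)
1/(F(237) + (-47699 + c)/(35599 + 1628)) = 1/((-12 + 237) + (-47699 + 20929)/(35599 + 1628)) = 1/(225 - 26770/37227) = 1/(8349305/37227) = 37227/8349305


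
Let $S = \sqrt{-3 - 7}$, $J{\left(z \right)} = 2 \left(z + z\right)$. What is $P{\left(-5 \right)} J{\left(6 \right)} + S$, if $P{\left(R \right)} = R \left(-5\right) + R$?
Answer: $480 + i \sqrt{10} \approx 480.0 + 3.1623 i$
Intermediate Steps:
$J{\left(z \right)} = 4 z$ ($J{\left(z \right)} = 2 \cdot 2 z = 4 z$)
$P{\left(R \right)} = - 4 R$ ($P{\left(R \right)} = - 5 R + R = - 4 R$)
$S = i \sqrt{10}$ ($S = \sqrt{-10} = i \sqrt{10} \approx 3.1623 i$)
$P{\left(-5 \right)} J{\left(6 \right)} + S = \left(-4\right) \left(-5\right) 4 \cdot 6 + i \sqrt{10} = 20 \cdot 24 + i \sqrt{10} = 480 + i \sqrt{10}$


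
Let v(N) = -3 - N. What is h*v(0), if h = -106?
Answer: 318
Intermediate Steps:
h*v(0) = -106*(-3 - 1*0) = -106*(-3 + 0) = -106*(-3) = 318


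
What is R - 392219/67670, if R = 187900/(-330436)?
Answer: -35579617621/5590151030 ≈ -6.3647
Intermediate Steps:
R = -46975/82609 (R = 187900*(-1/330436) = -46975/82609 ≈ -0.56864)
R - 392219/67670 = -46975/82609 - 392219/67670 = -35579617621/5590151030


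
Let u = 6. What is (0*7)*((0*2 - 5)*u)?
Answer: 0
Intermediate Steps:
(0*7)*((0*2 - 5)*u) = (0*7)*((0*2 - 5)*6) = 0*((0 - 5)*6) = 0*(-5*6) = 0*(-30) = 0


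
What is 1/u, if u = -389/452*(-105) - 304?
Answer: -452/96563 ≈ -0.0046809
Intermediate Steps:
u = -96563/452 (u = -389*1/452*(-105) - 304 = -389/452*(-105) - 304 = 40845/452 - 304 = -96563/452 ≈ -213.64)
1/u = 1/(-96563/452) = -452/96563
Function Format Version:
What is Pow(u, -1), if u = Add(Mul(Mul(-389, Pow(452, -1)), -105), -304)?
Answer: Rational(-452, 96563) ≈ -0.0046809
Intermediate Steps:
u = Rational(-96563, 452) (u = Add(Mul(Mul(-389, Rational(1, 452)), -105), -304) = Add(Mul(Rational(-389, 452), -105), -304) = Add(Rational(40845, 452), -304) = Rational(-96563, 452) ≈ -213.64)
Pow(u, -1) = Pow(Rational(-96563, 452), -1) = Rational(-452, 96563)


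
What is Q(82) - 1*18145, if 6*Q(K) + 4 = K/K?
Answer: -36291/2 ≈ -18146.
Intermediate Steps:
Q(K) = -1/2 (Q(K) = -2/3 + (K/K)/6 = -2/3 + (1/6)*1 = -2/3 + 1/6 = -1/2)
Q(82) - 1*18145 = -1/2 - 1*18145 = -1/2 - 18145 = -36291/2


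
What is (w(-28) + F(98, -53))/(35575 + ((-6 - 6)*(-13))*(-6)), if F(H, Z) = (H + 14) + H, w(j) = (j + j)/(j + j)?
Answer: 211/34639 ≈ 0.0060914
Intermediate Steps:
w(j) = 1 (w(j) = (2*j)/((2*j)) = (2*j)*(1/(2*j)) = 1)
F(H, Z) = 14 + 2*H (F(H, Z) = (14 + H) + H = 14 + 2*H)
(w(-28) + F(98, -53))/(35575 + ((-6 - 6)*(-13))*(-6)) = (1 + (14 + 2*98))/(35575 + ((-6 - 6)*(-13))*(-6)) = (1 + (14 + 196))/(35575 - 12*(-13)*(-6)) = (1 + 210)/(35575 + 156*(-6)) = 211/(35575 - 936) = 211/34639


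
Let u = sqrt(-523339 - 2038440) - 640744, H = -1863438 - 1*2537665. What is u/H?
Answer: 640744/4401103 - I*sqrt(2561779)/4401103 ≈ 0.14559 - 0.00036367*I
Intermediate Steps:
H = -4401103 (H = -1863438 - 2537665 = -4401103)
u = -640744 + I*sqrt(2561779) (u = sqrt(-2561779) - 640744 = I*sqrt(2561779) - 640744 = -640744 + I*sqrt(2561779) ≈ -6.4074e+5 + 1600.6*I)
u/H = (-640744 + I*sqrt(2561779))/(-4401103) = (-640744 + I*sqrt(2561779))*(-1/4401103) = 640744/4401103 - I*sqrt(2561779)/4401103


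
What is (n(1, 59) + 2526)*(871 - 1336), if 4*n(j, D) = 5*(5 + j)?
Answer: -2356155/2 ≈ -1.1781e+6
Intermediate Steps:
n(j, D) = 25/4 + 5*j/4 (n(j, D) = (5*(5 + j))/4 = (25 + 5*j)/4 = 25/4 + 5*j/4)
(n(1, 59) + 2526)*(871 - 1336) = ((25/4 + (5/4)*1) + 2526)*(871 - 1336) = ((25/4 + 5/4) + 2526)*(-465) = (15/2 + 2526)*(-465) = (5067/2)*(-465) = -2356155/2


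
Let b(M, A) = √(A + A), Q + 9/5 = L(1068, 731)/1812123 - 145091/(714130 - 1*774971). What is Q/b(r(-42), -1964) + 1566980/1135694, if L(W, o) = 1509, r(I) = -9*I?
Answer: 783490/567847 - 107603452441*I*√982/360889502283420 ≈ 1.3798 - 0.0093435*I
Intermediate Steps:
Q = 107603452441/183752292405 (Q = -9/5 + (1509/1812123 - 145091/(714130 - 1*774971)) = -9/5 + (1509*(1/1812123) - 145091/(714130 - 774971)) = -9/5 + (503/604041 - 145091/(-60841)) = -9/5 + (503/604041 - 145091*(-1/60841)) = -9/5 + (503/604041 + 145091/60841) = -9/5 + 87671515754/36750458481 = 107603452441/183752292405 ≈ 0.58559)
b(M, A) = √2*√A (b(M, A) = √(2*A) = √2*√A)
Q/b(r(-42), -1964) + 1566980/1135694 = 107603452441/(183752292405*((√2*√(-1964)))) + 1566980/1135694 = 107603452441/(183752292405*((√2*(2*I*√491)))) + 1566980*(1/1135694) = 107603452441/(183752292405*((2*I*√982))) + 783490/567847 = 107603452441*(-I*√982/1964)/183752292405 + 783490/567847 = -107603452441*I*√982/360889502283420 + 783490/567847 = 783490/567847 - 107603452441*I*√982/360889502283420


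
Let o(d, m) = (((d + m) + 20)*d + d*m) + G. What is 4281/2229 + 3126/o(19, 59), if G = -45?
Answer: 3257572/1091467 ≈ 2.9846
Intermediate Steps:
o(d, m) = -45 + d*m + d*(20 + d + m) (o(d, m) = (((d + m) + 20)*d + d*m) - 45 = ((20 + d + m)*d + d*m) - 45 = (d*(20 + d + m) + d*m) - 45 = (d*m + d*(20 + d + m)) - 45 = -45 + d*m + d*(20 + d + m))
4281/2229 + 3126/o(19, 59) = 4281/2229 + 3126/(-45 + 19**2 + 20*19 + 2*19*59) = 4281*(1/2229) + 3126/(-45 + 361 + 380 + 2242) = 1427/743 + 3126/2938 = 1427/743 + 3126*(1/2938) = 1427/743 + 1563/1469 = 3257572/1091467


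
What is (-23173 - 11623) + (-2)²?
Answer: -34792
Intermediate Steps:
(-23173 - 11623) + (-2)² = -34796 + 4 = -34792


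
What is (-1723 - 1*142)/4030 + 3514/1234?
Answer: 1186001/497302 ≈ 2.3849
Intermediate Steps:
(-1723 - 1*142)/4030 + 3514/1234 = (-1723 - 142)*(1/4030) + 3514*(1/1234) = -1865*1/4030 + 1757/617 = -373/806 + 1757/617 = 1186001/497302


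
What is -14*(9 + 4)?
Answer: -182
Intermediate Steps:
-14*(9 + 4) = -14*13 = -182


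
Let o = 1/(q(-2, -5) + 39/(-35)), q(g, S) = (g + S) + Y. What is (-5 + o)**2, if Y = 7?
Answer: 52900/1521 ≈ 34.780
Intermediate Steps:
q(g, S) = 7 + S + g (q(g, S) = (g + S) + 7 = (S + g) + 7 = 7 + S + g)
o = -35/39 (o = 1/((7 - 5 - 2) + 39/(-35)) = 1/(0 + 39*(-1/35)) = 1/(0 - 39/35) = 1/(-39/35) = -35/39 ≈ -0.89744)
(-5 + o)**2 = (-5 - 35/39)**2 = (-230/39)**2 = 52900/1521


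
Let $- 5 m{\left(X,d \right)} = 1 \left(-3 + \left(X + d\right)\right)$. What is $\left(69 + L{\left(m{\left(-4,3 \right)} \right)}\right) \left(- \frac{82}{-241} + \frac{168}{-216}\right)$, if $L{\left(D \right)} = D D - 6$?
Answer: $- \frac{1509859}{54225} \approx -27.844$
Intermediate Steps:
$m{\left(X,d \right)} = \frac{3}{5} - \frac{X}{5} - \frac{d}{5}$ ($m{\left(X,d \right)} = - \frac{1 \left(-3 + \left(X + d\right)\right)}{5} = - \frac{1 \left(-3 + X + d\right)}{5} = - \frac{-3 + X + d}{5} = \frac{3}{5} - \frac{X}{5} - \frac{d}{5}$)
$L{\left(D \right)} = -6 + D^{2}$ ($L{\left(D \right)} = D^{2} - 6 = -6 + D^{2}$)
$\left(69 + L{\left(m{\left(-4,3 \right)} \right)}\right) \left(- \frac{82}{-241} + \frac{168}{-216}\right) = \left(69 - \left(6 - \left(\frac{3}{5} - - \frac{4}{5} - \frac{3}{5}\right)^{2}\right)\right) \left(- \frac{82}{-241} + \frac{168}{-216}\right) = \left(69 - \left(6 - \left(\frac{3}{5} + \frac{4}{5} - \frac{3}{5}\right)^{2}\right)\right) \left(\left(-82\right) \left(- \frac{1}{241}\right) + 168 \left(- \frac{1}{216}\right)\right) = \left(69 - \left(6 - \left(\frac{4}{5}\right)^{2}\right)\right) \left(\frac{82}{241} - \frac{7}{9}\right) = \left(69 + \left(-6 + \frac{16}{25}\right)\right) \left(- \frac{949}{2169}\right) = \left(69 - \frac{134}{25}\right) \left(- \frac{949}{2169}\right) = \frac{1591}{25} \left(- \frac{949}{2169}\right) = - \frac{1509859}{54225}$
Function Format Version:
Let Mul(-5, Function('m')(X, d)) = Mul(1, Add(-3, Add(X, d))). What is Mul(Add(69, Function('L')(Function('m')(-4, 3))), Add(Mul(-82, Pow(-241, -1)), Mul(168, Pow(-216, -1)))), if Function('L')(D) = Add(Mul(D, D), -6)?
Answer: Rational(-1509859, 54225) ≈ -27.844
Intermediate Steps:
Function('m')(X, d) = Add(Rational(3, 5), Mul(Rational(-1, 5), X), Mul(Rational(-1, 5), d)) (Function('m')(X, d) = Mul(Rational(-1, 5), Mul(1, Add(-3, Add(X, d)))) = Mul(Rational(-1, 5), Mul(1, Add(-3, X, d))) = Mul(Rational(-1, 5), Add(-3, X, d)) = Add(Rational(3, 5), Mul(Rational(-1, 5), X), Mul(Rational(-1, 5), d)))
Function('L')(D) = Add(-6, Pow(D, 2)) (Function('L')(D) = Add(Pow(D, 2), -6) = Add(-6, Pow(D, 2)))
Mul(Add(69, Function('L')(Function('m')(-4, 3))), Add(Mul(-82, Pow(-241, -1)), Mul(168, Pow(-216, -1)))) = Mul(Add(69, Add(-6, Pow(Add(Rational(3, 5), Mul(Rational(-1, 5), -4), Mul(Rational(-1, 5), 3)), 2))), Add(Mul(-82, Pow(-241, -1)), Mul(168, Pow(-216, -1)))) = Mul(Add(69, Add(-6, Pow(Add(Rational(3, 5), Rational(4, 5), Rational(-3, 5)), 2))), Add(Mul(-82, Rational(-1, 241)), Mul(168, Rational(-1, 216)))) = Mul(Add(69, Add(-6, Pow(Rational(4, 5), 2))), Add(Rational(82, 241), Rational(-7, 9))) = Mul(Add(69, Add(-6, Rational(16, 25))), Rational(-949, 2169)) = Mul(Add(69, Rational(-134, 25)), Rational(-949, 2169)) = Mul(Rational(1591, 25), Rational(-949, 2169)) = Rational(-1509859, 54225)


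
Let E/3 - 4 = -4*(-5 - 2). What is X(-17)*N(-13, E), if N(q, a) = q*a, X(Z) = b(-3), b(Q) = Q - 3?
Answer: 7488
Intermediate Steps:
b(Q) = -3 + Q
E = 96 (E = 12 + 3*(-4*(-5 - 2)) = 12 + 3*(-4*(-7)) = 12 + 3*28 = 12 + 84 = 96)
X(Z) = -6 (X(Z) = -3 - 3 = -6)
N(q, a) = a*q
X(-17)*N(-13, E) = -576*(-13) = -6*(-1248) = 7488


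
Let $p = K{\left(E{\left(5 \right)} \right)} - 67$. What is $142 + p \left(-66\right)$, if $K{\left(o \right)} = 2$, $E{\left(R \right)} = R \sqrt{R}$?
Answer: $4432$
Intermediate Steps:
$E{\left(R \right)} = R^{\frac{3}{2}}$
$p = -65$ ($p = 2 - 67 = -65$)
$142 + p \left(-66\right) = 142 - -4290 = 142 + 4290 = 4432$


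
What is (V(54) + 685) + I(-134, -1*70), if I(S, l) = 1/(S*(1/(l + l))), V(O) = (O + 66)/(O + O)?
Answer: 414355/603 ≈ 687.16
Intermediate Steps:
V(O) = (66 + O)/(2*O) (V(O) = (66 + O)/((2*O)) = (66 + O)*(1/(2*O)) = (66 + O)/(2*O))
I(S, l) = 2*l/S (I(S, l) = 1/(S*(1/(2*l))) = 1/(S*((1/(2*l)))) = (2*l)/S = 2*l/S)
(V(54) + 685) + I(-134, -1*70) = ((½)*(66 + 54)/54 + 685) + 2*(-1*70)/(-134) = ((½)*(1/54)*120 + 685) + 2*(-70)*(-1/134) = (10/9 + 685) + 70/67 = 6175/9 + 70/67 = 414355/603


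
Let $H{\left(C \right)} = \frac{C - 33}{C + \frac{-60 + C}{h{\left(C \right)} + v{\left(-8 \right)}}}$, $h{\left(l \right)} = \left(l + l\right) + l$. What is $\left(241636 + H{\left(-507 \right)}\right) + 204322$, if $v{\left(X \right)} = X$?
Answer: $\frac{28787995579}{64553} \approx 4.4596 \cdot 10^{5}$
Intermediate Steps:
$h{\left(l \right)} = 3 l$ ($h{\left(l \right)} = 2 l + l = 3 l$)
$H{\left(C \right)} = \frac{-33 + C}{C + \frac{-60 + C}{-8 + 3 C}}$ ($H{\left(C \right)} = \frac{C - 33}{C + \frac{-60 + C}{3 C - 8}} = \frac{-33 + C}{C + \frac{-60 + C}{-8 + 3 C}}$)
$\left(241636 + H{\left(-507 \right)}\right) + 204322 = \left(241636 + \frac{264 - -54249 + 3 \left(-507\right)^{2}}{-60 - -3549 + 3 \left(-507\right)^{2}}\right) + 204322 = \left(241636 + \frac{264 + 54249 + 3 \cdot 257049}{-60 + 3549 + 3 \cdot 257049}\right) + 204322 = \left(241636 + \frac{264 + 54249 + 771147}{-60 + 3549 + 771147}\right) + 204322 = \left(241636 + \frac{1}{774636} \cdot 825660\right) + 204322 = \left(241636 + \frac{68805}{64553}\right) + 204322 = \frac{15598397513}{64553} + 204322 = \frac{28787995579}{64553}$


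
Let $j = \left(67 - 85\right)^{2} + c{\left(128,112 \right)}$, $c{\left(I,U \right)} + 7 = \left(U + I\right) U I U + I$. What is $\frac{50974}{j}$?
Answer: $\frac{50974}{385352125} \approx 0.00013228$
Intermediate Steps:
$c{\left(I,U \right)} = -7 + I + I U^{2} \left(I + U\right)$ ($c{\left(I,U \right)} = -7 + \left(\left(U + I\right) U I U + I\right) = -7 + \left(\left(I + U\right) U I U + I\right) = -7 + \left(U \left(I + U\right) I U + I\right) = -7 + \left(I U \left(I + U\right) U + I\right) = -7 + \left(I U^{2} \left(I + U\right) + I\right) = -7 + \left(I + I U^{2} \left(I + U\right)\right) = -7 + I + I U^{2} \left(I + U\right)$)
$j = 385352125$ ($j = \left(67 - 85\right)^{2} + \left(-7 + 128 + 128 \cdot 112^{3} + 128^{2} \cdot 112^{2}\right) = \left(-18\right)^{2} + \left(-7 + 128 + 128 \cdot 1404928 + 16384 \cdot 12544\right) = 324 + \left(-7 + 128 + 179830784 + 205520896\right) = 324 + 385351801 = 385352125$)
$\frac{50974}{j} = \frac{50974}{385352125}$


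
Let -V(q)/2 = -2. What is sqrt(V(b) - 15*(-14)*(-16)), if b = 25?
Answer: 2*I*sqrt(839) ≈ 57.931*I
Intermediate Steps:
V(q) = 4 (V(q) = -2*(-2) = 4)
sqrt(V(b) - 15*(-14)*(-16)) = sqrt(4 - 15*(-14)*(-16)) = sqrt(4 + 210*(-16)) = sqrt(4 - 3360) = sqrt(-3356) = 2*I*sqrt(839)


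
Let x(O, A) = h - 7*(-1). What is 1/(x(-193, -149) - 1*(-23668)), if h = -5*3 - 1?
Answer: 1/23659 ≈ 4.2267e-5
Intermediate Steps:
h = -16 (h = -15 - 1 = -16)
x(O, A) = -9 (x(O, A) = -16 - 7*(-1) = -16 + 7 = -9)
1/(x(-193, -149) - 1*(-23668)) = 1/(-9 - 1*(-23668)) = 1/(-9 + 23668) = 1/23659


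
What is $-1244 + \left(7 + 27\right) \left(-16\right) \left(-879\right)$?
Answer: $476932$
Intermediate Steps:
$-1244 + \left(7 + 27\right) \left(-16\right) \left(-879\right) = -1244 + 34 \left(-16\right) \left(-879\right) = -1244 - -478176 = -1244 + 478176 = 476932$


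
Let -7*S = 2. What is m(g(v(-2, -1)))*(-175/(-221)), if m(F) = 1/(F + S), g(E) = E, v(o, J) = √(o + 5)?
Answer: 2450/31603 + 8575*√3/31603 ≈ 0.54749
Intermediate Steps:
S = -2/7 (S = -⅐*2 = -2/7 ≈ -0.28571)
v(o, J) = √(5 + o)
m(F) = 1/(-2/7 + F) (m(F) = 1/(F - 2/7) = 1/(-2/7 + F))
m(g(v(-2, -1)))*(-175/(-221)) = (7/(-2 + 7*√(5 - 2)))*(-175/(-221)) = (7/(-2 + 7*√3))*(-175*(-1/221)) = (7/(-2 + 7*√3))*(175/221) = 1225/(221*(-2 + 7*√3))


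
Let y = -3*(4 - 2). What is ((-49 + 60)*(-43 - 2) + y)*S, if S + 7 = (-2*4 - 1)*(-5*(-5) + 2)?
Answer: 125250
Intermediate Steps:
y = -6 (y = -3*2 = -6)
S = -250 (S = -7 + (-2*4 - 1)*(-5*(-5) + 2) = -7 + (-8 - 1)*(25 + 2) = -7 - 9*27 = -7 - 243 = -250)
((-49 + 60)*(-43 - 2) + y)*S = ((-49 + 60)*(-43 - 2) - 6)*(-250) = (11*(-45) - 6)*(-250) = (-495 - 6)*(-250) = -501*(-250) = 125250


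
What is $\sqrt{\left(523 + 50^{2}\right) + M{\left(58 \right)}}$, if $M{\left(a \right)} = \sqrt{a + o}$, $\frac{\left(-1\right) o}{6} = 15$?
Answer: $\sqrt{3023 + 4 i \sqrt{2}} \approx 54.982 + 0.0514 i$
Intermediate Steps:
$o = -90$ ($o = \left(-6\right) 15 = -90$)
$M{\left(a \right)} = \sqrt{-90 + a}$ ($M{\left(a \right)} = \sqrt{a - 90} = \sqrt{-90 + a}$)
$\sqrt{\left(523 + 50^{2}\right) + M{\left(58 \right)}} = \sqrt{\left(523 + 50^{2}\right) + \sqrt{-90 + 58}} = \sqrt{\left(523 + 2500\right) + \sqrt{-32}} = \sqrt{3023 + 4 i \sqrt{2}}$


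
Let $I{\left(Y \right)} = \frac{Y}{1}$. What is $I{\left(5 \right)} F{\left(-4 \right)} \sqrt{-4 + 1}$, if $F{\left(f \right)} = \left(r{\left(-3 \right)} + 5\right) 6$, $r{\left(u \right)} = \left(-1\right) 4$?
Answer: $30 i \sqrt{3} \approx 51.962 i$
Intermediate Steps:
$r{\left(u \right)} = -4$
$I{\left(Y \right)} = Y$ ($I{\left(Y \right)} = Y 1 = Y$)
$F{\left(f \right)} = 6$ ($F{\left(f \right)} = \left(-4 + 5\right) 6 = 1 \cdot 6 = 6$)
$I{\left(5 \right)} F{\left(-4 \right)} \sqrt{-4 + 1} = 5 \cdot 6 \sqrt{-4 + 1} = 30 \sqrt{-3} = 30 i \sqrt{3}$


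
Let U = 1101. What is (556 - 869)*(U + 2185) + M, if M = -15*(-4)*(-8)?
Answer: -1028998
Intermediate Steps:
M = -480 (M = 60*(-8) = -480)
(556 - 869)*(U + 2185) + M = (556 - 869)*(1101 + 2185) - 480 = -313*3286 - 480 = -1028518 - 480 = -1028998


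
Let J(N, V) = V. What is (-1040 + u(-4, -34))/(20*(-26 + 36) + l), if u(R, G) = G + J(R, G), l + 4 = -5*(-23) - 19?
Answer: -277/73 ≈ -3.7945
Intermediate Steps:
l = 92 (l = -4 + (-5*(-23) - 19) = -4 + (115 - 19) = -4 + 96 = 92)
u(R, G) = 2*G (u(R, G) = G + G = 2*G)
(-1040 + u(-4, -34))/(20*(-26 + 36) + l) = (-1040 + 2*(-34))/(20*(-26 + 36) + 92) = (-1040 - 68)/(20*10 + 92) = -1108/(200 + 92) = -1108/292 = -1108*1/292 = -277/73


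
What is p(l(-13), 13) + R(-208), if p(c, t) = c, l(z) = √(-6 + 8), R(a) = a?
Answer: -208 + √2 ≈ -206.59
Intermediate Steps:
l(z) = √2
p(l(-13), 13) + R(-208) = √2 - 208 = -208 + √2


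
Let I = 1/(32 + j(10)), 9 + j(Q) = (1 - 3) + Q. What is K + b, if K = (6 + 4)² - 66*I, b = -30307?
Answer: -936483/31 ≈ -30209.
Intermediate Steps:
j(Q) = -11 + Q (j(Q) = -9 + ((1 - 3) + Q) = -9 + (-2 + Q) = -11 + Q)
I = 1/31 (I = 1/(32 + (-11 + 10)) = 1/(32 - 1) = 1/31 ≈ 0.032258)
K = 3034/31 (K = (6 + 4)² - 66*1/31 = 10² - 66/31 = 100 - 66/31 = 3034/31 ≈ 97.871)
K + b = 3034/31 - 30307 = -936483/31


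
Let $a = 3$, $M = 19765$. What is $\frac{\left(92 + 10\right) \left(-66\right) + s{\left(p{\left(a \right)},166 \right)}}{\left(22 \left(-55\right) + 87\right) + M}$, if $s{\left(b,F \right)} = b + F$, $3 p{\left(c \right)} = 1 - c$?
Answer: $- \frac{9850}{27963} \approx -0.35225$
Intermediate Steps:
$p{\left(c \right)} = \frac{1}{3} - \frac{c}{3}$ ($p{\left(c \right)} = \frac{1 - c}{3} = \frac{1}{3} - \frac{c}{3}$)
$s{\left(b,F \right)} = F + b$
$\frac{\left(92 + 10\right) \left(-66\right) + s{\left(p{\left(a \right)},166 \right)}}{\left(22 \left(-55\right) + 87\right) + M} = \frac{\left(92 + 10\right) \left(-66\right) + \left(166 + \left(\frac{1}{3} - 1\right)\right)}{\left(22 \left(-55\right) + 87\right) + 19765} = \frac{102 \left(-66\right) + \left(166 + \left(\frac{1}{3} - 1\right)\right)}{\left(-1210 + 87\right) + 19765} = \frac{-6732 + \left(166 - \frac{2}{3}\right)}{-1123 + 19765} = \frac{-6732 + \frac{496}{3}}{18642} = \left(- \frac{19700}{3}\right) \frac{1}{18642} = - \frac{9850}{27963}$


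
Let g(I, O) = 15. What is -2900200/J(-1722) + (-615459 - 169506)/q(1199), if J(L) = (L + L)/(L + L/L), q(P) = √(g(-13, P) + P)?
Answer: -1247811050/861 - 784965*√1214/1214 ≈ -1.4718e+6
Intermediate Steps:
q(P) = √(15 + P)
J(L) = 2*L/(1 + L) (J(L) = (2*L)/(L + 1) = (2*L)/(1 + L) = 2*L/(1 + L))
-2900200/J(-1722) + (-615459 - 169506)/q(1199) = -2900200/(2*(-1722)/(1 - 1722)) + (-615459 - 169506)/(√(15 + 1199)) = -2900200/(2*(-1722)/(-1721)) - 784965*√1214/1214 = -2900200/(2*(-1722)*(-1/1721)) - 784965*√1214/1214 = -2900200/3444/1721 - 784965*√1214/1214 = -2900200*1721/3444 - 784965*√1214/1214 = -1247811050/861 - 784965*√1214/1214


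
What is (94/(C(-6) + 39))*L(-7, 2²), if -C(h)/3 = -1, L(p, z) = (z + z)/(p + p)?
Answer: -188/147 ≈ -1.2789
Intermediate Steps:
L(p, z) = z/p (L(p, z) = (2*z)/((2*p)) = (2*z)*(1/(2*p)) = z/p)
C(h) = 3 (C(h) = -3*(-1) = 3)
(94/(C(-6) + 39))*L(-7, 2²) = (94/(3 + 39))*(2²/(-7)) = (94/42)*(4*(-⅐)) = ((1/42)*94)*(-4/7) = (47/21)*(-4/7) = -188/147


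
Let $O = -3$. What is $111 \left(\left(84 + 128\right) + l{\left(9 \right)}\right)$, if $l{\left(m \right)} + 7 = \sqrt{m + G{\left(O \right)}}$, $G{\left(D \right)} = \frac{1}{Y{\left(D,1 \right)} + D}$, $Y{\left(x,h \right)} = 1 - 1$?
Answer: $22755 + 37 \sqrt{78} \approx 23082.0$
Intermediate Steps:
$Y{\left(x,h \right)} = 0$
$G{\left(D \right)} = \frac{1}{D}$ ($G{\left(D \right)} = \frac{1}{0 + D} = \frac{1}{D}$)
$l{\left(m \right)} = -7 + \sqrt{- \frac{1}{3} + m}$ ($l{\left(m \right)} = -7 + \sqrt{m + \frac{1}{-3}} = -7 + \sqrt{m - \frac{1}{3}} = -7 + \sqrt{- \frac{1}{3} + m}$)
$111 \left(\left(84 + 128\right) + l{\left(9 \right)}\right) = 111 \left(\left(84 + 128\right) - \left(7 - \frac{\sqrt{-3 + 9 \cdot 9}}{3}\right)\right) = 111 \left(212 - \left(7 - \frac{\sqrt{-3 + 81}}{3}\right)\right) = 111 \left(212 - \left(7 - \frac{\sqrt{78}}{3}\right)\right) = 111 \left(205 + \frac{\sqrt{78}}{3}\right) = 22755 + 37 \sqrt{78}$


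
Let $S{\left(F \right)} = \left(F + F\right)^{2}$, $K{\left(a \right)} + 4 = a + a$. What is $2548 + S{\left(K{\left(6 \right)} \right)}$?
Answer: $2804$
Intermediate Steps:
$K{\left(a \right)} = -4 + 2 a$ ($K{\left(a \right)} = -4 + \left(a + a\right) = -4 + 2 a$)
$S{\left(F \right)} = 4 F^{2}$ ($S{\left(F \right)} = \left(2 F\right)^{2} = 4 F^{2}$)
$2548 + S{\left(K{\left(6 \right)} \right)} = 2548 + 4 \left(-4 + 2 \cdot 6\right)^{2} = 2548 + 4 \left(-4 + 12\right)^{2} = 2548 + 4 \cdot 8^{2} = 2548 + 4 \cdot 64 = 2548 + 256 = 2804$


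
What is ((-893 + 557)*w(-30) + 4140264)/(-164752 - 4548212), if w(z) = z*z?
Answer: -319822/392747 ≈ -0.81432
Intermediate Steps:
w(z) = z²
((-893 + 557)*w(-30) + 4140264)/(-164752 - 4548212) = ((-893 + 557)*(-30)² + 4140264)/(-164752 - 4548212) = (-336*900 + 4140264)/(-4712964) = (-302400 + 4140264)*(-1/4712964) = 3837864*(-1/4712964) = -319822/392747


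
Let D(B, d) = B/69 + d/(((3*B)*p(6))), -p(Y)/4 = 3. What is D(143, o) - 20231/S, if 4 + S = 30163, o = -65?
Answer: 43165069/30520908 ≈ 1.4143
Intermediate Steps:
S = 30159 (S = -4 + 30163 = 30159)
p(Y) = -12 (p(Y) = -4*3 = -12)
D(B, d) = B/69 - d/(36*B) (D(B, d) = B/69 + d/(((3*B)*(-12))) = B*(1/69) + d/((-36*B)) = B/69 + d*(-1/(36*B)) = B/69 - d/(36*B))
D(143, o) - 20231/S = ((1/69)*143 - 1/36*(-65)/143) - 20231/30159 = (143/69 - 1/36*(-65)*1/143) - 20231/30159 = (143/69 + 5/396) - 1*20231/30159 = 18991/9108 - 20231/30159 = 43165069/30520908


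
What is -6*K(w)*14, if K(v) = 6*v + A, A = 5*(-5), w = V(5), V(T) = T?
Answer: -420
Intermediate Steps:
w = 5
A = -25
K(v) = -25 + 6*v (K(v) = 6*v - 25 = -25 + 6*v)
-6*K(w)*14 = -6*(-25 + 6*5)*14 = -6*(-25 + 30)*14 = -6*5*14 = -30*14 = -420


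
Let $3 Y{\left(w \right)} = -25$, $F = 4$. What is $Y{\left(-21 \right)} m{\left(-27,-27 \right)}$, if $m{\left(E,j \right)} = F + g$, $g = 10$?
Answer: $- \frac{350}{3} \approx -116.67$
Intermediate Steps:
$Y{\left(w \right)} = - \frac{25}{3}$ ($Y{\left(w \right)} = \frac{1}{3} \left(-25\right) = - \frac{25}{3}$)
$m{\left(E,j \right)} = 14$ ($m{\left(E,j \right)} = 4 + 10 = 14$)
$Y{\left(-21 \right)} m{\left(-27,-27 \right)} = \left(- \frac{25}{3}\right) 14 = - \frac{350}{3}$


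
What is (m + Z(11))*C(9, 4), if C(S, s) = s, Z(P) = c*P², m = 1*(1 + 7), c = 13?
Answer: 6324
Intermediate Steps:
m = 8 (m = 1*8 = 8)
Z(P) = 13*P²
(m + Z(11))*C(9, 4) = (8 + 13*11²)*4 = (8 + 13*121)*4 = (8 + 1573)*4 = 1581*4 = 6324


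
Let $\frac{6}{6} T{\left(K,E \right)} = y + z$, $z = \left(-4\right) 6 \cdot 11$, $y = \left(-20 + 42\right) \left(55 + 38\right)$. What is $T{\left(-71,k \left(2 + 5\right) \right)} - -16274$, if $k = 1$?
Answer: $18056$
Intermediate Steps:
$y = 2046$ ($y = 22 \cdot 93 = 2046$)
$z = -264$ ($z = \left(-24\right) 11 = -264$)
$T{\left(K,E \right)} = 1782$ ($T{\left(K,E \right)} = 2046 - 264 = 1782$)
$T{\left(-71,k \left(2 + 5\right) \right)} - -16274 = 1782 - -16274 = 1782 + 16274 = 18056$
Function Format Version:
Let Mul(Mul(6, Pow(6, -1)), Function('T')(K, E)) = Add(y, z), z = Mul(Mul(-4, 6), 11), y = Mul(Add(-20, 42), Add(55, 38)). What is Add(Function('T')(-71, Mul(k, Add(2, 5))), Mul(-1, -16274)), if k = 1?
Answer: 18056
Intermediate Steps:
y = 2046 (y = Mul(22, 93) = 2046)
z = -264 (z = Mul(-24, 11) = -264)
Function('T')(K, E) = 1782 (Function('T')(K, E) = Add(2046, -264) = 1782)
Add(Function('T')(-71, Mul(k, Add(2, 5))), Mul(-1, -16274)) = Add(1782, Mul(-1, -16274)) = Add(1782, 16274) = 18056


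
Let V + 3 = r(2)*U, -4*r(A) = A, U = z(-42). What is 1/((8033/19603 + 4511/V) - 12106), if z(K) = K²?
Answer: -17348655/210104137358 ≈ -8.2572e-5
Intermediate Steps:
U = 1764 (U = (-42)² = 1764)
r(A) = -A/4
V = -885 (V = -3 - ¼*2*1764 = -3 - ½*1764 = -3 - 882 = -885)
1/((8033/19603 + 4511/V) - 12106) = 1/((8033/19603 + 4511/(-885)) - 12106) = 1/((8033*(1/19603) + 4511*(-1/885)) - 12106) = 1/((8033/19603 - 4511/885) - 12106) = 1/(-81319928/17348655 - 12106) = 1/(-210104137358/17348655) = -17348655/210104137358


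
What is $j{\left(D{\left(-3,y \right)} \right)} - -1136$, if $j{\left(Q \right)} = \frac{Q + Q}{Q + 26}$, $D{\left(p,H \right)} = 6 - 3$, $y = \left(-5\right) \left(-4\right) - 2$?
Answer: $\frac{32950}{29} \approx 1136.2$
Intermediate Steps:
$y = 18$ ($y = 20 - 2 = 18$)
$D{\left(p,H \right)} = 3$
$j{\left(Q \right)} = \frac{2 Q}{26 + Q}$
$j{\left(D{\left(-3,y \right)} \right)} - -1136 = 2 \cdot 3 \frac{1}{26 + 3} - -1136 = 2 \cdot 3 \cdot \frac{1}{29} + 1136 = \frac{6}{29} + 1136 = \frac{32950}{29}$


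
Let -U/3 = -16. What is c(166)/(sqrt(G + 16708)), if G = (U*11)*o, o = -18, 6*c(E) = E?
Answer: 83*sqrt(1801)/10806 ≈ 0.32596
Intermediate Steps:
U = 48 (U = -3*(-16) = 48)
c(E) = E/6
G = -9504 (G = (48*11)*(-18) = 528*(-18) = -9504)
c(166)/(sqrt(G + 16708)) = ((1/6)*166)/(sqrt(-9504 + 16708)) = 83/(3*(sqrt(7204))) = 83/(3*((2*sqrt(1801)))) = 83*(sqrt(1801)/3602)/3 = 83*sqrt(1801)/10806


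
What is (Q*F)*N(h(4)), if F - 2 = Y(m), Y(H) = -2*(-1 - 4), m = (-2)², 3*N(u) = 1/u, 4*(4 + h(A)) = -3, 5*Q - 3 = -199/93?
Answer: -256/1767 ≈ -0.14488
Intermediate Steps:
Q = 16/93 (Q = ⅗ + (-199/93)/5 = ⅗ + (-199*1/93)/5 = ⅗ + (⅕)*(-199/93) = ⅗ - 199/465 = 16/93 ≈ 0.17204)
h(A) = -19/4 (h(A) = -4 + (¼)*(-3) = -4 - ¾ = -19/4)
N(u) = 1/(3*u) (N(u) = (1/u)/3 = 1/(3*u))
m = 4
Y(H) = 10 (Y(H) = -2*(-5) = 10)
F = 12 (F = 2 + 10 = 12)
(Q*F)*N(h(4)) = ((16/93)*12)*(1/(3*(-19/4))) = 64*((⅓)*(-4/19))/31 = (64/31)*(-4/57) = -256/1767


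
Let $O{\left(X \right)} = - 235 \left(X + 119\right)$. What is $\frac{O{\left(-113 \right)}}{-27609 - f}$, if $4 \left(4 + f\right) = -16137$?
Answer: $\frac{5640}{94283} \approx 0.05982$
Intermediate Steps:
$f = - \frac{16153}{4}$ ($f = -4 + \frac{1}{4} \left(-16137\right) = -4 - \frac{16137}{4} = - \frac{16153}{4} \approx -4038.3$)
$O{\left(X \right)} = -27965 - 235 X$ ($O{\left(X \right)} = - 235 \left(119 + X\right) = -27965 - 235 X$)
$\frac{O{\left(-113 \right)}}{-27609 - f} = \frac{-27965 - -26555}{-27609 - - \frac{16153}{4}} = \frac{-27965 + 26555}{-27609 + \frac{16153}{4}} = - \frac{1410}{- \frac{94283}{4}} = \left(-1410\right) \left(- \frac{4}{94283}\right) = \frac{5640}{94283}$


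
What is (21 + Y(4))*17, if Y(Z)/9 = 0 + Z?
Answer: 969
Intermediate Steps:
Y(Z) = 9*Z (Y(Z) = 9*(0 + Z) = 9*Z)
(21 + Y(4))*17 = (21 + 9*4)*17 = (21 + 36)*17 = 57*17 = 969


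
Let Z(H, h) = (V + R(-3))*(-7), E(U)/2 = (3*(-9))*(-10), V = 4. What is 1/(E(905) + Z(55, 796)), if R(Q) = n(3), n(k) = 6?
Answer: 1/470 ≈ 0.0021277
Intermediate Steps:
R(Q) = 6
E(U) = 540 (E(U) = 2*((3*(-9))*(-10)) = 2*(-27*(-10)) = 2*270 = 540)
Z(H, h) = -70 (Z(H, h) = (4 + 6)*(-7) = 10*(-7) = -70)
1/(E(905) + Z(55, 796)) = 1/(540 - 70) = 1/470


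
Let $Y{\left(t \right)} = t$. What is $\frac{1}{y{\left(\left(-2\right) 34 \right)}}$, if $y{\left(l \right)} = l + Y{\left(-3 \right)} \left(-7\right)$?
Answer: $- \frac{1}{47} \approx -0.021277$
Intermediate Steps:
$y{\left(l \right)} = 21 + l$ ($y{\left(l \right)} = l - -21 = l + 21 = 21 + l$)
$\frac{1}{y{\left(\left(-2\right) 34 \right)}} = \frac{1}{21 - 68} = \frac{1}{-47} = - \frac{1}{47}$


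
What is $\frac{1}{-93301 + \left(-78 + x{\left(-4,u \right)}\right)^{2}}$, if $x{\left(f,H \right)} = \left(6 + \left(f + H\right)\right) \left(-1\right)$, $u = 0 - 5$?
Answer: $- \frac{1}{87676} \approx -1.1406 \cdot 10^{-5}$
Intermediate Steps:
$u = -5$
$x{\left(f,H \right)} = -6 - H - f$ ($x{\left(f,H \right)} = \left(6 + \left(H + f\right)\right) \left(-1\right) = \left(6 + H + f\right) \left(-1\right) = -6 - H - f$)
$\frac{1}{-93301 + \left(-78 + x{\left(-4,u \right)}\right)^{2}} = \frac{1}{-93301 + \left(-78 - -3\right)^{2}} = \frac{1}{-93301 + \left(-78 + \left(-6 + 5 + 4\right)\right)^{2}} = \frac{1}{-93301 + \left(-78 + 3\right)^{2}} = \frac{1}{-93301 + \left(-75\right)^{2}} = \frac{1}{-93301 + 5625} = \frac{1}{-87676} = - \frac{1}{87676}$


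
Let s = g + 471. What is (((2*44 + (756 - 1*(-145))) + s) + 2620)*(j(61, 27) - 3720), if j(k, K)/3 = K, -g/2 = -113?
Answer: -15669534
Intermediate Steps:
g = 226 (g = -2*(-113) = 226)
j(k, K) = 3*K
s = 697 (s = 226 + 471 = 697)
(((2*44 + (756 - 1*(-145))) + s) + 2620)*(j(61, 27) - 3720) = (((2*44 + (756 - 1*(-145))) + 697) + 2620)*(3*27 - 3720) = (((88 + (756 + 145)) + 697) + 2620)*(81 - 3720) = (((88 + 901) + 697) + 2620)*(-3639) = ((989 + 697) + 2620)*(-3639) = (1686 + 2620)*(-3639) = 4306*(-3639) = -15669534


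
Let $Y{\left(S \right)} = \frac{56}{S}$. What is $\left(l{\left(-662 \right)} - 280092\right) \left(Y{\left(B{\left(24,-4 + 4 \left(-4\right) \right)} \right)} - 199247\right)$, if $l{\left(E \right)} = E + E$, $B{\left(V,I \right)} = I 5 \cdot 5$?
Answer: $\frac{7008915658824}{125} \approx 5.6071 \cdot 10^{10}$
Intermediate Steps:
$B{\left(V,I \right)} = 25 I$ ($B{\left(V,I \right)} = 5 I 5 = 25 I$)
$l{\left(E \right)} = 2 E$
$\left(l{\left(-662 \right)} - 280092\right) \left(Y{\left(B{\left(24,-4 + 4 \left(-4\right) \right)} \right)} - 199247\right) = \left(2 \left(-662\right) - 280092\right) \left(\frac{56}{25 \left(-4 + 4 \left(-4\right)\right)} - 199247\right) = \left(-1324 - 280092\right) \left(\frac{56}{25 \left(-4 - 16\right)} - 199247\right) = - 281416 \left(\frac{56}{25 \left(-20\right)} - 199247\right) = - 281416 \left(\frac{56}{-500} - 199247\right) = - 281416 \left(56 \left(- \frac{1}{500}\right) - 199247\right) = - 281416 \left(- \frac{14}{125} - 199247\right) = \left(-281416\right) \left(- \frac{24905889}{125}\right) = \frac{7008915658824}{125}$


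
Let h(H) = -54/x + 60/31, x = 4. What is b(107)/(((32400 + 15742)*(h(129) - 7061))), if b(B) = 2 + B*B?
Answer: -354981/10555109429 ≈ -3.3631e-5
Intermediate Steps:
b(B) = 2 + B**2
h(H) = -717/62 (h(H) = -54/4 + 60/31 = -54*1/4 + 60*(1/31) = -27/2 + 60/31 = -717/62)
b(107)/(((32400 + 15742)*(h(129) - 7061))) = (2 + 107**2)/(((32400 + 15742)*(-717/62 - 7061))) = (2 + 11449)/((48142*(-438499/62))) = 11451/(-10555109429/31) = 11451*(-31/10555109429) = -354981/10555109429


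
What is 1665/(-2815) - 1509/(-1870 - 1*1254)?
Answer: -190725/1758812 ≈ -0.10844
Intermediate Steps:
1665/(-2815) - 1509/(-1870 - 1*1254) = 1665*(-1/2815) - 1509/(-1870 - 1254) = -333/563 - 1509/(-3124) = -333/563 - 1509*(-1/3124) = -333/563 + 1509/3124 = -190725/1758812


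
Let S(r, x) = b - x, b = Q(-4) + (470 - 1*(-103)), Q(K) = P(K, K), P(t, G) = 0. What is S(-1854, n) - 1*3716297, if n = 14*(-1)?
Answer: -3715710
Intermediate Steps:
n = -14
Q(K) = 0
b = 573 (b = 0 + (470 - 1*(-103)) = 0 + (470 + 103) = 0 + 573 = 573)
S(r, x) = 573 - x
S(-1854, n) - 1*3716297 = (573 - 1*(-14)) - 1*3716297 = (573 + 14) - 3716297 = 587 - 3716297 = -3715710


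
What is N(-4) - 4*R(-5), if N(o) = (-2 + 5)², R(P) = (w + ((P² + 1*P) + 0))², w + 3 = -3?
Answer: -775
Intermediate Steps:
w = -6 (w = -3 - 3 = -6)
R(P) = (-6 + P + P²)² (R(P) = (-6 + ((P² + 1*P) + 0))² = (-6 + ((P² + P) + 0))² = (-6 + ((P + P²) + 0))² = (-6 + (P + P²))² = (-6 + P + P²)²)
N(o) = 9 (N(o) = 3² = 9)
N(-4) - 4*R(-5) = 9 - 4*(-6 - 5 + (-5)²)² = 9 - 4*(-6 - 5 + 25)² = 9 - 4*14² = 9 - 4*196 = 9 - 784 = -775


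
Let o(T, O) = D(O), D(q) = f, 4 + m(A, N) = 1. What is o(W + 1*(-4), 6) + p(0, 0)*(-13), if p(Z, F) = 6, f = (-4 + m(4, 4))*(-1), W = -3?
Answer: -71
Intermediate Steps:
m(A, N) = -3 (m(A, N) = -4 + 1 = -3)
f = 7 (f = (-4 - 3)*(-1) = -7*(-1) = 7)
D(q) = 7
o(T, O) = 7
o(W + 1*(-4), 6) + p(0, 0)*(-13) = 7 + 6*(-13) = 7 - 78 = -71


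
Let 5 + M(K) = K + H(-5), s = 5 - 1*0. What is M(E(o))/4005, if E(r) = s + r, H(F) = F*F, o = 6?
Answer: 31/4005 ≈ 0.0077403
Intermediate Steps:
s = 5 (s = 5 + 0 = 5)
H(F) = F²
E(r) = 5 + r
M(K) = 20 + K (M(K) = -5 + (K + (-5)²) = -5 + (K + 25) = -5 + (25 + K) = 20 + K)
M(E(o))/4005 = (20 + (5 + 6))/4005 = (20 + 11)*(1/4005) = 31*(1/4005) = 31/4005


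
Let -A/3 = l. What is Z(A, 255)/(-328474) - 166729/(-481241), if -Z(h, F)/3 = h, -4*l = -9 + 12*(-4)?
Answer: 218817689551/632300624936 ≈ 0.34607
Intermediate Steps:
l = 57/4 (l = -(-9 + 12*(-4))/4 = -(-9 - 48)/4 = -¼*(-57) = 57/4 ≈ 14.250)
A = -171/4 (A = -3*57/4 = -171/4 ≈ -42.750)
Z(h, F) = -3*h
Z(A, 255)/(-328474) - 166729/(-481241) = -3*(-171/4)/(-328474) - 166729/(-481241) = (513/4)*(-1/328474) - 166729*(-1/481241) = -513/1313896 + 166729/481241 = 218817689551/632300624936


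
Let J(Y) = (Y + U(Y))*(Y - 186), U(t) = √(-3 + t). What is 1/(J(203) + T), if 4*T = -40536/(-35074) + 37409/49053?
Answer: 40866462188754536570964/140365392271747665792808561 - 2012846489443955337120*√2/140365392271747665792808561 ≈ 0.00027086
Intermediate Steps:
J(Y) = (-186 + Y)*(Y + √(-3 + Y)) (J(Y) = (Y + √(-3 + Y))*(Y - 186) = (Y + √(-3 + Y))*(-186 + Y) = (-186 + Y)*(Y + √(-3 + Y)))
T = 1650247837/3440969844 (T = (-40536/(-35074) + 37409/49053)/4 = (-40536*(-1/35074) + 37409*(1/49053))/4 = (20268/17537 + 37409/49053)/4 = (¼)*(1650247837/860242461) = 1650247837/3440969844 ≈ 0.47959)
1/(J(203) + T) = 1/((203² - 186*203 - 186*√(-3 + 203) + 203*√(-3 + 203)) + 1650247837/3440969844) = 1/((41209 - 37758 - 1860*√2 + 203*√200) + 1650247837/3440969844) = 1/((41209 - 37758 - 1860*√2 + 203*(10*√2)) + 1650247837/3440969844) = 1/((41209 - 37758 - 1860*√2 + 2030*√2) + 1650247837/3440969844) = 1/((3451 + 170*√2) + 1650247837/3440969844) = 1/(11876437179481/3440969844 + 170*√2)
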